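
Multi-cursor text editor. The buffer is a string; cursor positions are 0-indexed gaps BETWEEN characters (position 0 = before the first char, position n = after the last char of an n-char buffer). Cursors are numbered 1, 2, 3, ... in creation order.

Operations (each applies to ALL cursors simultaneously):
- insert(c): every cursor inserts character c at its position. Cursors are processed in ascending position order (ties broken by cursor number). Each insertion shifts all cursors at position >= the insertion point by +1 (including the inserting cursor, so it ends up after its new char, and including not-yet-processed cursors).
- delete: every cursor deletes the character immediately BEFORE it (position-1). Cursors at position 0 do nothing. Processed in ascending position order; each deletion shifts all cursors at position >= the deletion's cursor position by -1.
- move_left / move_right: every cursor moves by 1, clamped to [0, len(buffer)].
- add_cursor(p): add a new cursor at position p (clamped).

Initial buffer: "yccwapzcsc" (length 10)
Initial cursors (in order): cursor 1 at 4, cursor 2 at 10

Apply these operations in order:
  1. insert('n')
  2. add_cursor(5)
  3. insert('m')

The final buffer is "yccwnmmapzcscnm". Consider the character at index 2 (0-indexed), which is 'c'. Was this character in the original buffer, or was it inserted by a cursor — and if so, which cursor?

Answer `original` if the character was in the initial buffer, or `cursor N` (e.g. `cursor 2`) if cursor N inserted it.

After op 1 (insert('n')): buffer="yccwnapzcscn" (len 12), cursors c1@5 c2@12, authorship ....1......2
After op 2 (add_cursor(5)): buffer="yccwnapzcscn" (len 12), cursors c1@5 c3@5 c2@12, authorship ....1......2
After op 3 (insert('m')): buffer="yccwnmmapzcscnm" (len 15), cursors c1@7 c3@7 c2@15, authorship ....113......22
Authorship (.=original, N=cursor N): . . . . 1 1 3 . . . . . . 2 2
Index 2: author = original

Answer: original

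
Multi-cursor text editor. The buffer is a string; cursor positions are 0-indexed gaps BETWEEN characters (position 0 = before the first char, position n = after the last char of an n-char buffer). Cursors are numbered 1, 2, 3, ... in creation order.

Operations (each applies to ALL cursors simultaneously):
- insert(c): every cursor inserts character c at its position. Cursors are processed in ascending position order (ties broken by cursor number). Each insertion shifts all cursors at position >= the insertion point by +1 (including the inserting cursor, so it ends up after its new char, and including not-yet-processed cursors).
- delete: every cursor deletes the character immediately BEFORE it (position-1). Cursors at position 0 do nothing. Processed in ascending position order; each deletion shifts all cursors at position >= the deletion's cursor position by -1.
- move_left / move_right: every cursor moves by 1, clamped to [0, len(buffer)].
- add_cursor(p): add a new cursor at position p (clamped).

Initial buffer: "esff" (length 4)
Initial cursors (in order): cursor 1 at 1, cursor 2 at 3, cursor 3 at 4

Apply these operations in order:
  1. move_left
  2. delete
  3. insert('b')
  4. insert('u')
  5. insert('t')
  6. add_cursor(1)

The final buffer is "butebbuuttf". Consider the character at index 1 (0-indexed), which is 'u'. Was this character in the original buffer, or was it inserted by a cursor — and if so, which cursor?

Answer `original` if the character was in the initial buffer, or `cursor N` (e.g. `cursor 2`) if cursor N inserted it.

After op 1 (move_left): buffer="esff" (len 4), cursors c1@0 c2@2 c3@3, authorship ....
After op 2 (delete): buffer="ef" (len 2), cursors c1@0 c2@1 c3@1, authorship ..
After op 3 (insert('b')): buffer="bebbf" (len 5), cursors c1@1 c2@4 c3@4, authorship 1.23.
After op 4 (insert('u')): buffer="buebbuuf" (len 8), cursors c1@2 c2@7 c3@7, authorship 11.2323.
After op 5 (insert('t')): buffer="butebbuuttf" (len 11), cursors c1@3 c2@10 c3@10, authorship 111.232323.
After op 6 (add_cursor(1)): buffer="butebbuuttf" (len 11), cursors c4@1 c1@3 c2@10 c3@10, authorship 111.232323.
Authorship (.=original, N=cursor N): 1 1 1 . 2 3 2 3 2 3 .
Index 1: author = 1

Answer: cursor 1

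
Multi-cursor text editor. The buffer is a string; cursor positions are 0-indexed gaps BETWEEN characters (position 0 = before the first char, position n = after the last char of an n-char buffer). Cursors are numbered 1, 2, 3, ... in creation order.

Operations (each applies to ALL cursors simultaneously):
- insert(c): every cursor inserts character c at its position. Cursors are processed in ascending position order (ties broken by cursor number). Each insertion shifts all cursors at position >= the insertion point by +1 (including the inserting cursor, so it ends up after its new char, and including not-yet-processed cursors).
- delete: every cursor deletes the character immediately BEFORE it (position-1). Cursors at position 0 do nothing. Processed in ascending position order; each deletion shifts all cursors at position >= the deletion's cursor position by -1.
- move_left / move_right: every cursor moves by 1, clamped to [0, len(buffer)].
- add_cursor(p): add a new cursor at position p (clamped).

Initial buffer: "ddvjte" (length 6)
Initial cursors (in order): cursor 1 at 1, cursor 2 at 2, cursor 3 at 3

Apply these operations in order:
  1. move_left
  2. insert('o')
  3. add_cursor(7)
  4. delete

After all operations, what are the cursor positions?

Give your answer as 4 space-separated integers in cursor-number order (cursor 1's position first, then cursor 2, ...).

Answer: 0 1 2 3

Derivation:
After op 1 (move_left): buffer="ddvjte" (len 6), cursors c1@0 c2@1 c3@2, authorship ......
After op 2 (insert('o')): buffer="ododovjte" (len 9), cursors c1@1 c2@3 c3@5, authorship 1.2.3....
After op 3 (add_cursor(7)): buffer="ododovjte" (len 9), cursors c1@1 c2@3 c3@5 c4@7, authorship 1.2.3....
After op 4 (delete): buffer="ddvte" (len 5), cursors c1@0 c2@1 c3@2 c4@3, authorship .....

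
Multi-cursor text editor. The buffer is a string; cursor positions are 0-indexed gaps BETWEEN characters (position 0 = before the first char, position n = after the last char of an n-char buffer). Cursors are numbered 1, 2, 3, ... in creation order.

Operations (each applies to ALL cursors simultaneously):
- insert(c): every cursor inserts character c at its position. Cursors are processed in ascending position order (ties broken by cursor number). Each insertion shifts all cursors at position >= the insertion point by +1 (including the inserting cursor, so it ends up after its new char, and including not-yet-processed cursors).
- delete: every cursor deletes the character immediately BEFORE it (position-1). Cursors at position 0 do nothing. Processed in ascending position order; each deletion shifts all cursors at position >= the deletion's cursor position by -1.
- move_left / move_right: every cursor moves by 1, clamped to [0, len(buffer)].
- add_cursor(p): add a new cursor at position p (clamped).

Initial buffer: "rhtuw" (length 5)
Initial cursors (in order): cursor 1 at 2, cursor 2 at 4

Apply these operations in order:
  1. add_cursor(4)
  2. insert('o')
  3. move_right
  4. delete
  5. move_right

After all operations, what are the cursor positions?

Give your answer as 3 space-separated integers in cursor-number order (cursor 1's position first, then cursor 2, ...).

Answer: 4 5 5

Derivation:
After op 1 (add_cursor(4)): buffer="rhtuw" (len 5), cursors c1@2 c2@4 c3@4, authorship .....
After op 2 (insert('o')): buffer="rhotuoow" (len 8), cursors c1@3 c2@7 c3@7, authorship ..1..23.
After op 3 (move_right): buffer="rhotuoow" (len 8), cursors c1@4 c2@8 c3@8, authorship ..1..23.
After op 4 (delete): buffer="rhouo" (len 5), cursors c1@3 c2@5 c3@5, authorship ..1.2
After op 5 (move_right): buffer="rhouo" (len 5), cursors c1@4 c2@5 c3@5, authorship ..1.2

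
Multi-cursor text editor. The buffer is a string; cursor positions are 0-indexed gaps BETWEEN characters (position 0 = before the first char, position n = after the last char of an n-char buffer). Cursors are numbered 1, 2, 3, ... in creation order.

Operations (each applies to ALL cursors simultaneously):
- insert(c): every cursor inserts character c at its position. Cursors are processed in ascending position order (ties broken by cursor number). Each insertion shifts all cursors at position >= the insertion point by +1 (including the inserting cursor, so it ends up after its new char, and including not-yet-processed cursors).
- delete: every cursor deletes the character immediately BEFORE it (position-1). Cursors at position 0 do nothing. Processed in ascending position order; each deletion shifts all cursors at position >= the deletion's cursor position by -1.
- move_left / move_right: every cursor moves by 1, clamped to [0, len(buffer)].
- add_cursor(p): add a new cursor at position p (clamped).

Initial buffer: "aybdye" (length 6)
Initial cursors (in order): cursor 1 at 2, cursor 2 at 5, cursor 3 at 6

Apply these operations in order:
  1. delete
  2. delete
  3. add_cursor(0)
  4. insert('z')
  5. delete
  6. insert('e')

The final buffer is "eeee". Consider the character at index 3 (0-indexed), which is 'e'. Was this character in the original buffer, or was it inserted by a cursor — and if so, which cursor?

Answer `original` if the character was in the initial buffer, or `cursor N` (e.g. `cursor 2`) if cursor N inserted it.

Answer: cursor 4

Derivation:
After op 1 (delete): buffer="abd" (len 3), cursors c1@1 c2@3 c3@3, authorship ...
After op 2 (delete): buffer="" (len 0), cursors c1@0 c2@0 c3@0, authorship 
After op 3 (add_cursor(0)): buffer="" (len 0), cursors c1@0 c2@0 c3@0 c4@0, authorship 
After op 4 (insert('z')): buffer="zzzz" (len 4), cursors c1@4 c2@4 c3@4 c4@4, authorship 1234
After op 5 (delete): buffer="" (len 0), cursors c1@0 c2@0 c3@0 c4@0, authorship 
After op 6 (insert('e')): buffer="eeee" (len 4), cursors c1@4 c2@4 c3@4 c4@4, authorship 1234
Authorship (.=original, N=cursor N): 1 2 3 4
Index 3: author = 4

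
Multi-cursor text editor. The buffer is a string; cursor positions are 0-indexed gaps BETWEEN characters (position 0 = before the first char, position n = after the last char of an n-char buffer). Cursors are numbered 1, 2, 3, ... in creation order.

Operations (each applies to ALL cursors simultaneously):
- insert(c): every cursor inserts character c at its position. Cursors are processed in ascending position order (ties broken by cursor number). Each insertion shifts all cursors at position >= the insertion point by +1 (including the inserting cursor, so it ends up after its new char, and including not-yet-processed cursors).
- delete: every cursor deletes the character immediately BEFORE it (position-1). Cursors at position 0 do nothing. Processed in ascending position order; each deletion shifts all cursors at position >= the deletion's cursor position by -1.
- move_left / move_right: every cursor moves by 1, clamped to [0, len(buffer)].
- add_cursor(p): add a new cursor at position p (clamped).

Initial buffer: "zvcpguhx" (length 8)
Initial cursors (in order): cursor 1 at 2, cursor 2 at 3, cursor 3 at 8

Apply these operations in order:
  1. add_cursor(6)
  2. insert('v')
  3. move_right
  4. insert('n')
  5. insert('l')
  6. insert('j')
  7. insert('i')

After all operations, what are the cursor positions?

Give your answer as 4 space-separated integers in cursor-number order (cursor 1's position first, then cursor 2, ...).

Answer: 8 14 28 22

Derivation:
After op 1 (add_cursor(6)): buffer="zvcpguhx" (len 8), cursors c1@2 c2@3 c4@6 c3@8, authorship ........
After op 2 (insert('v')): buffer="zvvcvpguvhxv" (len 12), cursors c1@3 c2@5 c4@9 c3@12, authorship ..1.2...4..3
After op 3 (move_right): buffer="zvvcvpguvhxv" (len 12), cursors c1@4 c2@6 c4@10 c3@12, authorship ..1.2...4..3
After op 4 (insert('n')): buffer="zvvcnvpnguvhnxvn" (len 16), cursors c1@5 c2@8 c4@13 c3@16, authorship ..1.12.2..4.4.33
After op 5 (insert('l')): buffer="zvvcnlvpnlguvhnlxvnl" (len 20), cursors c1@6 c2@10 c4@16 c3@20, authorship ..1.112.22..4.44.333
After op 6 (insert('j')): buffer="zvvcnljvpnljguvhnljxvnlj" (len 24), cursors c1@7 c2@12 c4@19 c3@24, authorship ..1.1112.222..4.444.3333
After op 7 (insert('i')): buffer="zvvcnljivpnljiguvhnljixvnlji" (len 28), cursors c1@8 c2@14 c4@22 c3@28, authorship ..1.11112.2222..4.4444.33333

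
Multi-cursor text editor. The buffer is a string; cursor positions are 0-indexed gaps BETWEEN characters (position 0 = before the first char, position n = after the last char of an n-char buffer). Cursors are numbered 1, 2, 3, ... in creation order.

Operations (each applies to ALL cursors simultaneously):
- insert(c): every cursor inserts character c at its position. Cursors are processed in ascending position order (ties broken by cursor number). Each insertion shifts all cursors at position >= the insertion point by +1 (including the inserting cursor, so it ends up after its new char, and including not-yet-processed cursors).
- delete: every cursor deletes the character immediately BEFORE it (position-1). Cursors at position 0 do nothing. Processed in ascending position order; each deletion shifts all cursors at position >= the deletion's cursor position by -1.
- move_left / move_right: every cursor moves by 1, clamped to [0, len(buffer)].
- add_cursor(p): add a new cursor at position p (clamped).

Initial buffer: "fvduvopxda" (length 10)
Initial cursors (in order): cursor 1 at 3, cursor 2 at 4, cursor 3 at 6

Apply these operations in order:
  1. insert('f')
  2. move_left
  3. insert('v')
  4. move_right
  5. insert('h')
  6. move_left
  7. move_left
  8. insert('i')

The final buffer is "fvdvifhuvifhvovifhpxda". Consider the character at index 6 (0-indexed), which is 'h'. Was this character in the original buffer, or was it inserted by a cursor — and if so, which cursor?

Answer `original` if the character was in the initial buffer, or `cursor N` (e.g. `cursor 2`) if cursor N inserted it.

Answer: cursor 1

Derivation:
After op 1 (insert('f')): buffer="fvdfufvofpxda" (len 13), cursors c1@4 c2@6 c3@9, authorship ...1.2..3....
After op 2 (move_left): buffer="fvdfufvofpxda" (len 13), cursors c1@3 c2@5 c3@8, authorship ...1.2..3....
After op 3 (insert('v')): buffer="fvdvfuvfvovfpxda" (len 16), cursors c1@4 c2@7 c3@11, authorship ...11.22..33....
After op 4 (move_right): buffer="fvdvfuvfvovfpxda" (len 16), cursors c1@5 c2@8 c3@12, authorship ...11.22..33....
After op 5 (insert('h')): buffer="fvdvfhuvfhvovfhpxda" (len 19), cursors c1@6 c2@10 c3@15, authorship ...111.222..333....
After op 6 (move_left): buffer="fvdvfhuvfhvovfhpxda" (len 19), cursors c1@5 c2@9 c3@14, authorship ...111.222..333....
After op 7 (move_left): buffer="fvdvfhuvfhvovfhpxda" (len 19), cursors c1@4 c2@8 c3@13, authorship ...111.222..333....
After op 8 (insert('i')): buffer="fvdvifhuvifhvovifhpxda" (len 22), cursors c1@5 c2@10 c3@16, authorship ...1111.2222..3333....
Authorship (.=original, N=cursor N): . . . 1 1 1 1 . 2 2 2 2 . . 3 3 3 3 . . . .
Index 6: author = 1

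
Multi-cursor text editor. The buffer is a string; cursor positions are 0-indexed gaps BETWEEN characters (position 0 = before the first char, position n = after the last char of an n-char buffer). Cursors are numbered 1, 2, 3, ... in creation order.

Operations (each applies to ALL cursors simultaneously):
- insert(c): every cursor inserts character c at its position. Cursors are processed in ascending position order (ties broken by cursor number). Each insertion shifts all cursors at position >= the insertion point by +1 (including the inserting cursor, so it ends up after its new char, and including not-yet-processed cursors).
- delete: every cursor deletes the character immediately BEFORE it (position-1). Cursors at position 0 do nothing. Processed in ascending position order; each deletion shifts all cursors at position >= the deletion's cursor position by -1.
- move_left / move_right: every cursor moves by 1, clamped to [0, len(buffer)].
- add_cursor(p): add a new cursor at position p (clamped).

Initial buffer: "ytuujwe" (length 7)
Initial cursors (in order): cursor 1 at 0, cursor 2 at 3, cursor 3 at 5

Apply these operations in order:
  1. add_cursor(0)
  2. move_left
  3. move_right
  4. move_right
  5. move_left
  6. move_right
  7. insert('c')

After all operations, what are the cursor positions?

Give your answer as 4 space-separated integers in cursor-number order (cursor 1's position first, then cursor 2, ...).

After op 1 (add_cursor(0)): buffer="ytuujwe" (len 7), cursors c1@0 c4@0 c2@3 c3@5, authorship .......
After op 2 (move_left): buffer="ytuujwe" (len 7), cursors c1@0 c4@0 c2@2 c3@4, authorship .......
After op 3 (move_right): buffer="ytuujwe" (len 7), cursors c1@1 c4@1 c2@3 c3@5, authorship .......
After op 4 (move_right): buffer="ytuujwe" (len 7), cursors c1@2 c4@2 c2@4 c3@6, authorship .......
After op 5 (move_left): buffer="ytuujwe" (len 7), cursors c1@1 c4@1 c2@3 c3@5, authorship .......
After op 6 (move_right): buffer="ytuujwe" (len 7), cursors c1@2 c4@2 c2@4 c3@6, authorship .......
After op 7 (insert('c')): buffer="ytccuucjwce" (len 11), cursors c1@4 c4@4 c2@7 c3@10, authorship ..14..2..3.

Answer: 4 7 10 4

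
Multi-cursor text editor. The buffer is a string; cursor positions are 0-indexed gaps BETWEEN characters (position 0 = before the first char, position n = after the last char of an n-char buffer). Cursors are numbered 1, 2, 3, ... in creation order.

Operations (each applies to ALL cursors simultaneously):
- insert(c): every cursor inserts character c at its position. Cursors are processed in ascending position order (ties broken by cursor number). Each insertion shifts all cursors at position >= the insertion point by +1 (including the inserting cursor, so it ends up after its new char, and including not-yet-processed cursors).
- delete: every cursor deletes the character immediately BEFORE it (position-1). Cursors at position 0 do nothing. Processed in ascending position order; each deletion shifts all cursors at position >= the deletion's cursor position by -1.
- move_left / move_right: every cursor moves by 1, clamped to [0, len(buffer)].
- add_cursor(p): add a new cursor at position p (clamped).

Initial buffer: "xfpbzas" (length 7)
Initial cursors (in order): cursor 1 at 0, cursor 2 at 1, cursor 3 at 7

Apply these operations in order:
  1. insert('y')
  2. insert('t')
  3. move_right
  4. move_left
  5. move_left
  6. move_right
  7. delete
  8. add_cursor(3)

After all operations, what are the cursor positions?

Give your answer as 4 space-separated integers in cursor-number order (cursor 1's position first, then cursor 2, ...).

After op 1 (insert('y')): buffer="yxyfpbzasy" (len 10), cursors c1@1 c2@3 c3@10, authorship 1.2......3
After op 2 (insert('t')): buffer="ytxytfpbzasyt" (len 13), cursors c1@2 c2@5 c3@13, authorship 11.22......33
After op 3 (move_right): buffer="ytxytfpbzasyt" (len 13), cursors c1@3 c2@6 c3@13, authorship 11.22......33
After op 4 (move_left): buffer="ytxytfpbzasyt" (len 13), cursors c1@2 c2@5 c3@12, authorship 11.22......33
After op 5 (move_left): buffer="ytxytfpbzasyt" (len 13), cursors c1@1 c2@4 c3@11, authorship 11.22......33
After op 6 (move_right): buffer="ytxytfpbzasyt" (len 13), cursors c1@2 c2@5 c3@12, authorship 11.22......33
After op 7 (delete): buffer="yxyfpbzast" (len 10), cursors c1@1 c2@3 c3@9, authorship 1.2......3
After op 8 (add_cursor(3)): buffer="yxyfpbzast" (len 10), cursors c1@1 c2@3 c4@3 c3@9, authorship 1.2......3

Answer: 1 3 9 3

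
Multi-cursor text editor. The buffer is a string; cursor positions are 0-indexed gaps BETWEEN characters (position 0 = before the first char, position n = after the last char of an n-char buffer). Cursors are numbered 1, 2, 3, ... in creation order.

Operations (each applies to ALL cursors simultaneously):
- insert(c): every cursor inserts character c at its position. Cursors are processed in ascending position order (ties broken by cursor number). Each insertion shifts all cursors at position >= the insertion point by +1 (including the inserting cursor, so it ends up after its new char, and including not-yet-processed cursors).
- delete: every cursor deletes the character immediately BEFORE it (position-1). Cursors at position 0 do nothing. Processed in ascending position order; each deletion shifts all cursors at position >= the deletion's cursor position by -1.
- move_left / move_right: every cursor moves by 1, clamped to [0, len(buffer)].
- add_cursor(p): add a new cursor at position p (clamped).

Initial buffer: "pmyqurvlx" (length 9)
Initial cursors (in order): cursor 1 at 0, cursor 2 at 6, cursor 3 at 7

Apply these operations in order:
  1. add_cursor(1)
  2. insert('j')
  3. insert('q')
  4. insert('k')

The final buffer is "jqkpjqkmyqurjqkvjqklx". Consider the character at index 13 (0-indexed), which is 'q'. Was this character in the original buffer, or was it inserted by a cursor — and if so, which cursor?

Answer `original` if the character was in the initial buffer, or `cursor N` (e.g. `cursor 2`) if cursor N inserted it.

Answer: cursor 2

Derivation:
After op 1 (add_cursor(1)): buffer="pmyqurvlx" (len 9), cursors c1@0 c4@1 c2@6 c3@7, authorship .........
After op 2 (insert('j')): buffer="jpjmyqurjvjlx" (len 13), cursors c1@1 c4@3 c2@9 c3@11, authorship 1.4.....2.3..
After op 3 (insert('q')): buffer="jqpjqmyqurjqvjqlx" (len 17), cursors c1@2 c4@5 c2@12 c3@15, authorship 11.44.....22.33..
After op 4 (insert('k')): buffer="jqkpjqkmyqurjqkvjqklx" (len 21), cursors c1@3 c4@7 c2@15 c3@19, authorship 111.444.....222.333..
Authorship (.=original, N=cursor N): 1 1 1 . 4 4 4 . . . . . 2 2 2 . 3 3 3 . .
Index 13: author = 2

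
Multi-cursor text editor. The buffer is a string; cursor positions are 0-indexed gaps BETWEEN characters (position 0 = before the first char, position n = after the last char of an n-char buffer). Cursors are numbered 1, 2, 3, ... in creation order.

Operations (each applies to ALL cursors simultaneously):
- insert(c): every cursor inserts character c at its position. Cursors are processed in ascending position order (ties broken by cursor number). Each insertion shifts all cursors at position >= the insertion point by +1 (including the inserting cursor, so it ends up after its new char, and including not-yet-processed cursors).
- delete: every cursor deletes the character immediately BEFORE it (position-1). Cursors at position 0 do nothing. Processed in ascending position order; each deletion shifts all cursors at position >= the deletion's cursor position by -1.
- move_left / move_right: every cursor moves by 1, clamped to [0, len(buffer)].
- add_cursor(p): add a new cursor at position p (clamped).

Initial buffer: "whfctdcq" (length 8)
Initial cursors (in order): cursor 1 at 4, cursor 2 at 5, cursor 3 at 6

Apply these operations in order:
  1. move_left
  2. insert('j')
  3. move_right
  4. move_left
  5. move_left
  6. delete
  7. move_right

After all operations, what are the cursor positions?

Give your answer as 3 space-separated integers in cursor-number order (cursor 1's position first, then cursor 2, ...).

Answer: 3 4 5

Derivation:
After op 1 (move_left): buffer="whfctdcq" (len 8), cursors c1@3 c2@4 c3@5, authorship ........
After op 2 (insert('j')): buffer="whfjcjtjdcq" (len 11), cursors c1@4 c2@6 c3@8, authorship ...1.2.3...
After op 3 (move_right): buffer="whfjcjtjdcq" (len 11), cursors c1@5 c2@7 c3@9, authorship ...1.2.3...
After op 4 (move_left): buffer="whfjcjtjdcq" (len 11), cursors c1@4 c2@6 c3@8, authorship ...1.2.3...
After op 5 (move_left): buffer="whfjcjtjdcq" (len 11), cursors c1@3 c2@5 c3@7, authorship ...1.2.3...
After op 6 (delete): buffer="whjjjdcq" (len 8), cursors c1@2 c2@3 c3@4, authorship ..123...
After op 7 (move_right): buffer="whjjjdcq" (len 8), cursors c1@3 c2@4 c3@5, authorship ..123...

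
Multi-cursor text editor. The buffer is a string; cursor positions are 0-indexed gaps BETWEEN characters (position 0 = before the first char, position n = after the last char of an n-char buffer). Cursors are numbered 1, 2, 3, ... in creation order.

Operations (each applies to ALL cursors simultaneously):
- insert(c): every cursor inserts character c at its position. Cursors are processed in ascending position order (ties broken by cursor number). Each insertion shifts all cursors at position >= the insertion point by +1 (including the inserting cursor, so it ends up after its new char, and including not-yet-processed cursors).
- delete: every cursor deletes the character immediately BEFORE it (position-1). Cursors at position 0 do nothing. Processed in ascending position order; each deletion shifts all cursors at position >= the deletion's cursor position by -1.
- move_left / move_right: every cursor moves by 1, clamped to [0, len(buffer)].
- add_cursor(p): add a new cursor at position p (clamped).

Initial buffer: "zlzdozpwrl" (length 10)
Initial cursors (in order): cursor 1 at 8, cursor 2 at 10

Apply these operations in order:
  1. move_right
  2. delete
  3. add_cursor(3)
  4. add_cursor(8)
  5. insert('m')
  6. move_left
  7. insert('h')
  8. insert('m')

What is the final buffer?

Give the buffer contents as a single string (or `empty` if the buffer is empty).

After op 1 (move_right): buffer="zlzdozpwrl" (len 10), cursors c1@9 c2@10, authorship ..........
After op 2 (delete): buffer="zlzdozpw" (len 8), cursors c1@8 c2@8, authorship ........
After op 3 (add_cursor(3)): buffer="zlzdozpw" (len 8), cursors c3@3 c1@8 c2@8, authorship ........
After op 4 (add_cursor(8)): buffer="zlzdozpw" (len 8), cursors c3@3 c1@8 c2@8 c4@8, authorship ........
After op 5 (insert('m')): buffer="zlzmdozpwmmm" (len 12), cursors c3@4 c1@12 c2@12 c4@12, authorship ...3.....124
After op 6 (move_left): buffer="zlzmdozpwmmm" (len 12), cursors c3@3 c1@11 c2@11 c4@11, authorship ...3.....124
After op 7 (insert('h')): buffer="zlzhmdozpwmmhhhm" (len 16), cursors c3@4 c1@15 c2@15 c4@15, authorship ...33.....121244
After op 8 (insert('m')): buffer="zlzhmmdozpwmmhhhmmmm" (len 20), cursors c3@5 c1@19 c2@19 c4@19, authorship ...333.....121241244

Answer: zlzhmmdozpwmmhhhmmmm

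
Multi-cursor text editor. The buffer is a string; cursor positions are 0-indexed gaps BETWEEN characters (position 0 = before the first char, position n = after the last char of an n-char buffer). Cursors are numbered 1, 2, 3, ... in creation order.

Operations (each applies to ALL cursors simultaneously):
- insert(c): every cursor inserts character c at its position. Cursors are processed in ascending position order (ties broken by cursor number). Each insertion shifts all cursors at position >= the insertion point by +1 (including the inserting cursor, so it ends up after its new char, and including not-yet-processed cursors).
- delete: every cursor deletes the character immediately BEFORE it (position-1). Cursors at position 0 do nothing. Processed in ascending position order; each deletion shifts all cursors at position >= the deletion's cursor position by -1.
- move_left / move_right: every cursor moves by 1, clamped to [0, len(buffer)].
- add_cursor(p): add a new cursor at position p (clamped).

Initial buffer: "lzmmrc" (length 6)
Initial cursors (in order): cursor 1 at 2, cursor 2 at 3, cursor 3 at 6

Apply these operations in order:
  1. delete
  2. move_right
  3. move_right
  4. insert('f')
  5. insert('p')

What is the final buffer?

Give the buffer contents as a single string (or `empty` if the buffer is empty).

Answer: lmrfffppp

Derivation:
After op 1 (delete): buffer="lmr" (len 3), cursors c1@1 c2@1 c3@3, authorship ...
After op 2 (move_right): buffer="lmr" (len 3), cursors c1@2 c2@2 c3@3, authorship ...
After op 3 (move_right): buffer="lmr" (len 3), cursors c1@3 c2@3 c3@3, authorship ...
After op 4 (insert('f')): buffer="lmrfff" (len 6), cursors c1@6 c2@6 c3@6, authorship ...123
After op 5 (insert('p')): buffer="lmrfffppp" (len 9), cursors c1@9 c2@9 c3@9, authorship ...123123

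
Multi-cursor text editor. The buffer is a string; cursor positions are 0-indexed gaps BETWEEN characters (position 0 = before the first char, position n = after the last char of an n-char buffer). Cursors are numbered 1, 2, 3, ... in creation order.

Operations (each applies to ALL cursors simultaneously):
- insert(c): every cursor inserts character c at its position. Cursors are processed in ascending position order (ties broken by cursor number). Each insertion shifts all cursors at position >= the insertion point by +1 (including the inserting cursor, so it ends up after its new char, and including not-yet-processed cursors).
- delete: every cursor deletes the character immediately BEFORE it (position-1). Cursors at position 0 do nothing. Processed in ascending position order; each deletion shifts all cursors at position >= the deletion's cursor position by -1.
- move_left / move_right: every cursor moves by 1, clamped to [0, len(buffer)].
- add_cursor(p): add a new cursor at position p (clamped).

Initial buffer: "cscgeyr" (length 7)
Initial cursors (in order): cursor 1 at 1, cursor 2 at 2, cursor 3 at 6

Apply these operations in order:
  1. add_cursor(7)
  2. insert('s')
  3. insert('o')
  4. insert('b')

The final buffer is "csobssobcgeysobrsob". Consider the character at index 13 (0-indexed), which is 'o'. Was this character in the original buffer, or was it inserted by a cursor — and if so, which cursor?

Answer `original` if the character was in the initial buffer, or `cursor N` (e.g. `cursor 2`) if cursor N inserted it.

After op 1 (add_cursor(7)): buffer="cscgeyr" (len 7), cursors c1@1 c2@2 c3@6 c4@7, authorship .......
After op 2 (insert('s')): buffer="cssscgeysrs" (len 11), cursors c1@2 c2@4 c3@9 c4@11, authorship .1.2....3.4
After op 3 (insert('o')): buffer="csossocgeysorso" (len 15), cursors c1@3 c2@6 c3@12 c4@15, authorship .11.22....33.44
After op 4 (insert('b')): buffer="csobssobcgeysobrsob" (len 19), cursors c1@4 c2@8 c3@15 c4@19, authorship .111.222....333.444
Authorship (.=original, N=cursor N): . 1 1 1 . 2 2 2 . . . . 3 3 3 . 4 4 4
Index 13: author = 3

Answer: cursor 3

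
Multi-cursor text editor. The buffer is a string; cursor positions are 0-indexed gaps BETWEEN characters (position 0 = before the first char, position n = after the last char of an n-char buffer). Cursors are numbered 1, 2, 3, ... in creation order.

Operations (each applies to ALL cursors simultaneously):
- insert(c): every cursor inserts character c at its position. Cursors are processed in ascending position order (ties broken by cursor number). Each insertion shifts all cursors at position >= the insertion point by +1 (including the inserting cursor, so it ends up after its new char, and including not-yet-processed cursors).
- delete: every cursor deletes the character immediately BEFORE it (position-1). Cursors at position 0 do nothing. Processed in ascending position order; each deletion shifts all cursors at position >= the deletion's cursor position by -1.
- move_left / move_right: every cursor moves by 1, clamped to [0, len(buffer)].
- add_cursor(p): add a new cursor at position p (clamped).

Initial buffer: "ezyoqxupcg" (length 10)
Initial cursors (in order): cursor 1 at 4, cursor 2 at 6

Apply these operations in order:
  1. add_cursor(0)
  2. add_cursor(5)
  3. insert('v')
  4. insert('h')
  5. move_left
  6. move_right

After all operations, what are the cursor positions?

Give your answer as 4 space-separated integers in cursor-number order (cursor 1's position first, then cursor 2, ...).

After op 1 (add_cursor(0)): buffer="ezyoqxupcg" (len 10), cursors c3@0 c1@4 c2@6, authorship ..........
After op 2 (add_cursor(5)): buffer="ezyoqxupcg" (len 10), cursors c3@0 c1@4 c4@5 c2@6, authorship ..........
After op 3 (insert('v')): buffer="vezyovqvxvupcg" (len 14), cursors c3@1 c1@6 c4@8 c2@10, authorship 3....1.4.2....
After op 4 (insert('h')): buffer="vhezyovhqvhxvhupcg" (len 18), cursors c3@2 c1@8 c4@11 c2@14, authorship 33....11.44.22....
After op 5 (move_left): buffer="vhezyovhqvhxvhupcg" (len 18), cursors c3@1 c1@7 c4@10 c2@13, authorship 33....11.44.22....
After op 6 (move_right): buffer="vhezyovhqvhxvhupcg" (len 18), cursors c3@2 c1@8 c4@11 c2@14, authorship 33....11.44.22....

Answer: 8 14 2 11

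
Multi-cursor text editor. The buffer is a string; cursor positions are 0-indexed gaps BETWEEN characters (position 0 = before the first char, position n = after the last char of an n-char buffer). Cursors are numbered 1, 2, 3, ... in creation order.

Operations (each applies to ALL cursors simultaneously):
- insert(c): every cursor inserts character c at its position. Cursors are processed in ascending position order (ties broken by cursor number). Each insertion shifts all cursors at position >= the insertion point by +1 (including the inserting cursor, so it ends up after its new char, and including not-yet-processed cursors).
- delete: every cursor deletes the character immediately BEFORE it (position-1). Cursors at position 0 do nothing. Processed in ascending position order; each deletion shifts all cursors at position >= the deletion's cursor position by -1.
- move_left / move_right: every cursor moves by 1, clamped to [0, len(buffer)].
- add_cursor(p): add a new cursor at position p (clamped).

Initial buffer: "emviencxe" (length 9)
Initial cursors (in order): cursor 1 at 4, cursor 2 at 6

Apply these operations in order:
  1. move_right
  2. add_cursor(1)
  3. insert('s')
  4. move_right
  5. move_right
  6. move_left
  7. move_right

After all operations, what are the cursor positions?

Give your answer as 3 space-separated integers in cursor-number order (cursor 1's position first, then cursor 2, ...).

After op 1 (move_right): buffer="emviencxe" (len 9), cursors c1@5 c2@7, authorship .........
After op 2 (add_cursor(1)): buffer="emviencxe" (len 9), cursors c3@1 c1@5 c2@7, authorship .........
After op 3 (insert('s')): buffer="esmviesncsxe" (len 12), cursors c3@2 c1@7 c2@10, authorship .3....1..2..
After op 4 (move_right): buffer="esmviesncsxe" (len 12), cursors c3@3 c1@8 c2@11, authorship .3....1..2..
After op 5 (move_right): buffer="esmviesncsxe" (len 12), cursors c3@4 c1@9 c2@12, authorship .3....1..2..
After op 6 (move_left): buffer="esmviesncsxe" (len 12), cursors c3@3 c1@8 c2@11, authorship .3....1..2..
After op 7 (move_right): buffer="esmviesncsxe" (len 12), cursors c3@4 c1@9 c2@12, authorship .3....1..2..

Answer: 9 12 4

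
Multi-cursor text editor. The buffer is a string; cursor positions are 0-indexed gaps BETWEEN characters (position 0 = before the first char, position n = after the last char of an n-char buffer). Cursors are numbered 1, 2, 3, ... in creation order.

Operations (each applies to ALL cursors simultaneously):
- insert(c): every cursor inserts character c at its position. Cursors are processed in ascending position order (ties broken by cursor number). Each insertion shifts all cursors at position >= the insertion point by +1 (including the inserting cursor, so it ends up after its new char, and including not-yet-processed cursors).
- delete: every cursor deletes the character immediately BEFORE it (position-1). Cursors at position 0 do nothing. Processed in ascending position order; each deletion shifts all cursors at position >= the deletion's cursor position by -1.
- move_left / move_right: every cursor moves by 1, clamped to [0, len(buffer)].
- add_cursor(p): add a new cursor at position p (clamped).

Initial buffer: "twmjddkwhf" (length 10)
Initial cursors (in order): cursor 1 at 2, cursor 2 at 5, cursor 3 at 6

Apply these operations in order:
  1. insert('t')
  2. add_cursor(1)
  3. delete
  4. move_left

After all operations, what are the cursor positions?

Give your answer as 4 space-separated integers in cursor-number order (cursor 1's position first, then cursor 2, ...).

After op 1 (insert('t')): buffer="twtmjdtdtkwhf" (len 13), cursors c1@3 c2@7 c3@9, authorship ..1...2.3....
After op 2 (add_cursor(1)): buffer="twtmjdtdtkwhf" (len 13), cursors c4@1 c1@3 c2@7 c3@9, authorship ..1...2.3....
After op 3 (delete): buffer="wmjddkwhf" (len 9), cursors c4@0 c1@1 c2@4 c3@5, authorship .........
After op 4 (move_left): buffer="wmjddkwhf" (len 9), cursors c1@0 c4@0 c2@3 c3@4, authorship .........

Answer: 0 3 4 0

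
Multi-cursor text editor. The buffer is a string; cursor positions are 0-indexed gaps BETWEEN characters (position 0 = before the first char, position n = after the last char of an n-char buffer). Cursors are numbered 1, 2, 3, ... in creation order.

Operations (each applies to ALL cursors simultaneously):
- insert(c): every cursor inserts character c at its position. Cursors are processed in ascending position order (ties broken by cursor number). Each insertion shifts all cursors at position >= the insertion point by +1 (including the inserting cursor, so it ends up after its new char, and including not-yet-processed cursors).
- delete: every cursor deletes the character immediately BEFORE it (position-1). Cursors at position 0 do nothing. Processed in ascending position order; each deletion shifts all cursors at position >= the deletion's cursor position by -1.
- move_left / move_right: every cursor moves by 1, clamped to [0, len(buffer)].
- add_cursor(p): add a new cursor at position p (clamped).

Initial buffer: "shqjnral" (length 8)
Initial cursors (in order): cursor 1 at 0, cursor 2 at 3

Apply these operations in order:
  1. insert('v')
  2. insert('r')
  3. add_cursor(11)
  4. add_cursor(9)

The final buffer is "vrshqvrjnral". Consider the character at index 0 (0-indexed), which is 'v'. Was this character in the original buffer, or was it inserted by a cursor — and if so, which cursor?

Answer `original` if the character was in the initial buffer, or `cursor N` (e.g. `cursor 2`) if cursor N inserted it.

After op 1 (insert('v')): buffer="vshqvjnral" (len 10), cursors c1@1 c2@5, authorship 1...2.....
After op 2 (insert('r')): buffer="vrshqvrjnral" (len 12), cursors c1@2 c2@7, authorship 11...22.....
After op 3 (add_cursor(11)): buffer="vrshqvrjnral" (len 12), cursors c1@2 c2@7 c3@11, authorship 11...22.....
After op 4 (add_cursor(9)): buffer="vrshqvrjnral" (len 12), cursors c1@2 c2@7 c4@9 c3@11, authorship 11...22.....
Authorship (.=original, N=cursor N): 1 1 . . . 2 2 . . . . .
Index 0: author = 1

Answer: cursor 1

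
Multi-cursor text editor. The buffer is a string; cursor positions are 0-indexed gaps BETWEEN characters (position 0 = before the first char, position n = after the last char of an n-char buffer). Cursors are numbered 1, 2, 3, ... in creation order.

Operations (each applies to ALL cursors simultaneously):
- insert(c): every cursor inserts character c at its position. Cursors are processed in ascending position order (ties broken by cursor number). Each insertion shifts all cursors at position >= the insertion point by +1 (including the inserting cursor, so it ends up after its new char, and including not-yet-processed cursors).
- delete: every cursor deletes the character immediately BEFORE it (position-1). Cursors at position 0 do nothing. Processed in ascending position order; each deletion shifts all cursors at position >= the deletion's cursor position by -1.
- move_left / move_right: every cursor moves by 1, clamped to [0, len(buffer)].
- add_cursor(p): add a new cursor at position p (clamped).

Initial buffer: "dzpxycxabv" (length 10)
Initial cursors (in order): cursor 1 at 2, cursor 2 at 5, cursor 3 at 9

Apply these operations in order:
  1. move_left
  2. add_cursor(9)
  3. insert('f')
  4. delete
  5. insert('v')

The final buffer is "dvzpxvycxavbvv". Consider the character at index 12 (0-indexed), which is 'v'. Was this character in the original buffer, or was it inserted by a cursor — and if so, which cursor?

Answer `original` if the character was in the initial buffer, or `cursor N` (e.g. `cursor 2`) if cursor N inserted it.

Answer: cursor 4

Derivation:
After op 1 (move_left): buffer="dzpxycxabv" (len 10), cursors c1@1 c2@4 c3@8, authorship ..........
After op 2 (add_cursor(9)): buffer="dzpxycxabv" (len 10), cursors c1@1 c2@4 c3@8 c4@9, authorship ..........
After op 3 (insert('f')): buffer="dfzpxfycxafbfv" (len 14), cursors c1@2 c2@6 c3@11 c4@13, authorship .1...2....3.4.
After op 4 (delete): buffer="dzpxycxabv" (len 10), cursors c1@1 c2@4 c3@8 c4@9, authorship ..........
After op 5 (insert('v')): buffer="dvzpxvycxavbvv" (len 14), cursors c1@2 c2@6 c3@11 c4@13, authorship .1...2....3.4.
Authorship (.=original, N=cursor N): . 1 . . . 2 . . . . 3 . 4 .
Index 12: author = 4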